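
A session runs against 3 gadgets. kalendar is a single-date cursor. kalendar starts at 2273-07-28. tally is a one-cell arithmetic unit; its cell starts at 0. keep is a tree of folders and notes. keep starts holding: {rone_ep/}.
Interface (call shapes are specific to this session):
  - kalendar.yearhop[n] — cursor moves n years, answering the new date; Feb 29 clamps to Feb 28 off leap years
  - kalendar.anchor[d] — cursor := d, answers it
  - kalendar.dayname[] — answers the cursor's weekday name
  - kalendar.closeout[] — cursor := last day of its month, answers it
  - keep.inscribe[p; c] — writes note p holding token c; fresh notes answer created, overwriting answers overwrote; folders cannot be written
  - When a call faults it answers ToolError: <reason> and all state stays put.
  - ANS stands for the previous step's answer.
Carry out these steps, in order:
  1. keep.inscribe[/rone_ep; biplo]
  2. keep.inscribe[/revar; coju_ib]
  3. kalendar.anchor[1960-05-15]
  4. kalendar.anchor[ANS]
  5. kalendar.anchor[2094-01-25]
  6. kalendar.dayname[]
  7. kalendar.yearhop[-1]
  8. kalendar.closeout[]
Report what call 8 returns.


Then inscribe using p→/rone_ep, c→biplo, giving ToolError: is a directory.
I try inscribe using p→/revar, c→coju_ib: created.
Invoking anchor using d→1960-05-15, which returns 1960-05-15.
I try anchor using d→ANS, — result: 1960-05-15.
I use anchor using d→2094-01-25, yielding 2094-01-25.
Now I run dayname, and see Monday.
Invoking yearhop using n→-1, yielding 2093-01-25.
Then closeout, and get 2093-01-31.

Answer: 2093-01-31


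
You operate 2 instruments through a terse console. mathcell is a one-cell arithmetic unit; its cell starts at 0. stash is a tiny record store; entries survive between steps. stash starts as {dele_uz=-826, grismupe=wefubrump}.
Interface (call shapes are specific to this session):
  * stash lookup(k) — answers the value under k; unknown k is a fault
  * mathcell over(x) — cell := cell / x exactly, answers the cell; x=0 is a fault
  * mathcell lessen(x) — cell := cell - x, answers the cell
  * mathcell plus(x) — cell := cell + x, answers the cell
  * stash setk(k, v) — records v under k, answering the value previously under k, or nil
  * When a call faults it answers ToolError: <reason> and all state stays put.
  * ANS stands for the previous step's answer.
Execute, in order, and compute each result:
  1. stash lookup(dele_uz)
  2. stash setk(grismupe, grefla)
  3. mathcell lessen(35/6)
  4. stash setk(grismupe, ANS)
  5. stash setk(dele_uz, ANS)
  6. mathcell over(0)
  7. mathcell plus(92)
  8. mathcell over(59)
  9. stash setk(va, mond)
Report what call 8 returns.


Invoking stash lookup passing dele_uz, and get -826.
I try stash setk passing grismupe, grefla, and see wefubrump.
I invoke mathcell lessen passing 35/6, → -35/6.
Then stash setk passing grismupe, ANS, yielding grefla.
I run stash setk passing dele_uz, ANS, and see -826.
Calling mathcell over passing 0, → ToolError: division by zero.
I use mathcell plus passing 92, → 517/6.
I invoke mathcell over passing 59, and get 517/354.
I call stash setk passing va, mond, and see nil.

Answer: 517/354


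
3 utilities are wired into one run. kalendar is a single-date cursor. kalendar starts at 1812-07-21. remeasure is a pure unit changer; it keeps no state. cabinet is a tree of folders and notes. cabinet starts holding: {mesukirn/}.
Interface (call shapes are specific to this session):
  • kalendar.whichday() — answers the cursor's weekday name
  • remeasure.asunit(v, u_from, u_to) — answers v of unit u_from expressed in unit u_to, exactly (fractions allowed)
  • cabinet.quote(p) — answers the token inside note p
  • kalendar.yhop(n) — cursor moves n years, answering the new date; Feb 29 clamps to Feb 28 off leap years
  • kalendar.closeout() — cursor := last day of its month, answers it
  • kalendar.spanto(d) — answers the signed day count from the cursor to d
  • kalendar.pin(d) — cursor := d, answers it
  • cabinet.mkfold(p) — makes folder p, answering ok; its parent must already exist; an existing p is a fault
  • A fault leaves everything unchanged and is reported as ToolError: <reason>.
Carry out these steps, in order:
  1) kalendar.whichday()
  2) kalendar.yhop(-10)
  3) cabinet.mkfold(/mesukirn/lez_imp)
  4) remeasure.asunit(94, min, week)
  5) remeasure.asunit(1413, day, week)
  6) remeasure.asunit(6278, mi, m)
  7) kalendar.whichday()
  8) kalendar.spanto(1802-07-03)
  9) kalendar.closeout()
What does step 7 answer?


Answer: Wednesday

Derivation:
-> kalendar.whichday()
<- Tuesday
-> kalendar.yhop(-10)
<- 1802-07-21
-> cabinet.mkfold(/mesukirn/lez_imp)
<- ok
-> remeasure.asunit(94, min, week)
<- 47/5040
-> remeasure.asunit(1413, day, week)
<- 1413/7
-> remeasure.asunit(6278, mi, m)
<- 1262932704/125
-> kalendar.whichday()
<- Wednesday
-> kalendar.spanto(1802-07-03)
<- -18
-> kalendar.closeout()
<- 1802-07-31


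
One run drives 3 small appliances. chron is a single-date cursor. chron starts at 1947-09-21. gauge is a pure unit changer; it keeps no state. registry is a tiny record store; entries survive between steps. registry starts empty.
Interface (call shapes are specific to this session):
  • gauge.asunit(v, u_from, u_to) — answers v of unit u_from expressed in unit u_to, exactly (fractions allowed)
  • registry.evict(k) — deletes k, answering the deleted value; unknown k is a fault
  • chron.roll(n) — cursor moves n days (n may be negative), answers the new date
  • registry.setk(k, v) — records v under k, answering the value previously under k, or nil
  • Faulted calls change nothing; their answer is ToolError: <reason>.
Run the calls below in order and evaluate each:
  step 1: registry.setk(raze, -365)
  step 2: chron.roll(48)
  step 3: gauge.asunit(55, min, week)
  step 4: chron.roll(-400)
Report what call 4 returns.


Answer: 1946-10-04

Derivation:
% registry.setk(k: raze, v: -365) -> nil
% chron.roll(n: 48) -> 1947-11-08
% gauge.asunit(v: 55, u_from: min, u_to: week) -> 11/2016
% chron.roll(n: -400) -> 1946-10-04


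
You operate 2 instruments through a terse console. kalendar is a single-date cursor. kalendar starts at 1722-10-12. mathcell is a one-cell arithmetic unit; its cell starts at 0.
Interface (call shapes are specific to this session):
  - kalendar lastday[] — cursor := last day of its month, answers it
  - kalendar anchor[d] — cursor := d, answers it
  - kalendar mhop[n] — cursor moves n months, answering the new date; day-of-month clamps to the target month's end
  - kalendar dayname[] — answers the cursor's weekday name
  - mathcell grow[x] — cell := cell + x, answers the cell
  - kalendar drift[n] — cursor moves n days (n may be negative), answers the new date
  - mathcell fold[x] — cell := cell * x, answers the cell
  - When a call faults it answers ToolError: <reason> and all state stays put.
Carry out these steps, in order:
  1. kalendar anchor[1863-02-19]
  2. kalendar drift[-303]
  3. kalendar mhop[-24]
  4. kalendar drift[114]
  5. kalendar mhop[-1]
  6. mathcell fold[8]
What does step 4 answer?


% 1. kalendar anchor(d: 1863-02-19) == 1863-02-19
% 2. kalendar drift(n: -303) == 1862-04-22
% 3. kalendar mhop(n: -24) == 1860-04-22
% 4. kalendar drift(n: 114) == 1860-08-14
% 5. kalendar mhop(n: -1) == 1860-07-14
% 6. mathcell fold(x: 8) == 0

Answer: 1860-08-14


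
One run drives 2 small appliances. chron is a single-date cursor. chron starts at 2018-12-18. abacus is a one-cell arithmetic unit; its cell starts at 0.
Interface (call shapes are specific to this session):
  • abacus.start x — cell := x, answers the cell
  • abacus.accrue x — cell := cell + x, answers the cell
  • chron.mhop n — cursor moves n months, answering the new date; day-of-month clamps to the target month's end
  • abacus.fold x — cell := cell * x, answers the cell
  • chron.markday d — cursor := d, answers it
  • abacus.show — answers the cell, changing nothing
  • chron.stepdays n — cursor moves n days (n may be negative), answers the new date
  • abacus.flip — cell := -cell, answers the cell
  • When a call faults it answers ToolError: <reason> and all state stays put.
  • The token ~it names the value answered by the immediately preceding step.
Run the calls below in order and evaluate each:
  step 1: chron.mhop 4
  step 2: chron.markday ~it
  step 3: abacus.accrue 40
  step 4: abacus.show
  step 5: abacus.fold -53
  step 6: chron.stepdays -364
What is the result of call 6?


Answer: 2018-04-19

Derivation:
Act: chron.mhop[n→4]
Obs: 2019-04-18
Act: chron.markday[d→~it]
Obs: 2019-04-18
Act: abacus.accrue[x→40]
Obs: 40
Act: abacus.show[]
Obs: 40
Act: abacus.fold[x→-53]
Obs: -2120
Act: chron.stepdays[n→-364]
Obs: 2018-04-19


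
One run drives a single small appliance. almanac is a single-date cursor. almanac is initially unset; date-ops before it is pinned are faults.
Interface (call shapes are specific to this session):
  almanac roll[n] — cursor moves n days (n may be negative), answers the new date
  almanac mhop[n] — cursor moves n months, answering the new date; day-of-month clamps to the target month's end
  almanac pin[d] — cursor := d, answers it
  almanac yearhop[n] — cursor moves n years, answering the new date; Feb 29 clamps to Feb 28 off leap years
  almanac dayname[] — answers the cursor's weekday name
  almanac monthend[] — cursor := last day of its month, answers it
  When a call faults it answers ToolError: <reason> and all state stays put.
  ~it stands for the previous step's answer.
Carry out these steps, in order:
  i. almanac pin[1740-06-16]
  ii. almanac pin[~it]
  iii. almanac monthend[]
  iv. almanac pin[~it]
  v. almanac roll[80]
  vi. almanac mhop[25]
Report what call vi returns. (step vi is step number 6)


;; almanac pin(d: 1740-06-16) ~> 1740-06-16
;; almanac pin(d: ~it) ~> 1740-06-16
;; almanac monthend() ~> 1740-06-30
;; almanac pin(d: ~it) ~> 1740-06-30
;; almanac roll(n: 80) ~> 1740-09-18
;; almanac mhop(n: 25) ~> 1742-10-18

Answer: 1742-10-18


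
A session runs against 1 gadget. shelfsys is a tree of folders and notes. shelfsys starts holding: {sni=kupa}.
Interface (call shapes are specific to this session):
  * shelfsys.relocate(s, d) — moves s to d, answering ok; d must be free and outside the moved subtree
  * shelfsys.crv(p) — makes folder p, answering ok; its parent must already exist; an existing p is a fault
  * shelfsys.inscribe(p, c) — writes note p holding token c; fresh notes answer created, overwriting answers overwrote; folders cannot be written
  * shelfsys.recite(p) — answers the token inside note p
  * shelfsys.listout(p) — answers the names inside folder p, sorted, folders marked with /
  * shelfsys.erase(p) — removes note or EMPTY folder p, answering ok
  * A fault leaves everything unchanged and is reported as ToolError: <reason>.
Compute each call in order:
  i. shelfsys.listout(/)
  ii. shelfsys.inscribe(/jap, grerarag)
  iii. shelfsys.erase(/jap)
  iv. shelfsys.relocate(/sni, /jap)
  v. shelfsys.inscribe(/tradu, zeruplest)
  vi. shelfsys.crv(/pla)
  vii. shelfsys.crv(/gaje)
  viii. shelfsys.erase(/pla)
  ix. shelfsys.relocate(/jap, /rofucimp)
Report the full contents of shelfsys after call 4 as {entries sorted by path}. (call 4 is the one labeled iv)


>>> listout p: /
[out] [sni]
>>> inscribe p: /jap c: grerarag
[out] created
>>> erase p: /jap
[out] ok
>>> relocate s: /sni d: /jap
[out] ok
>>> inscribe p: /tradu c: zeruplest
[out] created
>>> crv p: /pla
[out] ok
>>> crv p: /gaje
[out] ok
>>> erase p: /pla
[out] ok
>>> relocate s: /jap d: /rofucimp
[out] ok

Answer: {jap=kupa}


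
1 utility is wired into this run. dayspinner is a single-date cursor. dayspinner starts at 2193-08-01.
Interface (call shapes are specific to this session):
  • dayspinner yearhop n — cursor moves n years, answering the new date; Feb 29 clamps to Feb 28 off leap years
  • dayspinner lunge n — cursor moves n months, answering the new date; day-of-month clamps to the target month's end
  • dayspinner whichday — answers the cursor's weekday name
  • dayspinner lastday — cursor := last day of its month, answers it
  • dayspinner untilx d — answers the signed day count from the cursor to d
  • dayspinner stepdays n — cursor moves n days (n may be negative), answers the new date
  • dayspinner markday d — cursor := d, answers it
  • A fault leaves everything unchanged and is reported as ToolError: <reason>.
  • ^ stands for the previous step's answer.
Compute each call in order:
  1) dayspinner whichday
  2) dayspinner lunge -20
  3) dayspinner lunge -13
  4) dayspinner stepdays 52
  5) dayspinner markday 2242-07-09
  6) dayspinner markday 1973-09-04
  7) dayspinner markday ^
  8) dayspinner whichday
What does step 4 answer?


Step: dayspinner whichday[]
Result: Thursday
Step: dayspinner lunge[n='-20']
Result: 2191-12-01
Step: dayspinner lunge[n='-13']
Result: 2190-11-01
Step: dayspinner stepdays[n='52']
Result: 2190-12-23
Step: dayspinner markday[d='2242-07-09']
Result: 2242-07-09
Step: dayspinner markday[d='1973-09-04']
Result: 1973-09-04
Step: dayspinner markday[d='^']
Result: 1973-09-04
Step: dayspinner whichday[]
Result: Tuesday

Answer: 2190-12-23


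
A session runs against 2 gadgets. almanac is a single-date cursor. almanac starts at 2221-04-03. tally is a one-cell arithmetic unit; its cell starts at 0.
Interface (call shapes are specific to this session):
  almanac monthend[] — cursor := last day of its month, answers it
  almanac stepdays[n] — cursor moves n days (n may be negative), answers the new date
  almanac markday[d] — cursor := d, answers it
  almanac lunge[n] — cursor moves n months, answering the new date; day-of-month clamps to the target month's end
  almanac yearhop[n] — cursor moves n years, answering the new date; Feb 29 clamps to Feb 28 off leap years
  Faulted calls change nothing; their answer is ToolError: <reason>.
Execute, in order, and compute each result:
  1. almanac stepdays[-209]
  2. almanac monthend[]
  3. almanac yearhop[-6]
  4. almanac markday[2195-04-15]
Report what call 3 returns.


Answer: 2214-09-30

Derivation:
Do: almanac stepdays[-209]
See: 2220-09-06
Do: almanac monthend[]
See: 2220-09-30
Do: almanac yearhop[-6]
See: 2214-09-30
Do: almanac markday[2195-04-15]
See: 2195-04-15


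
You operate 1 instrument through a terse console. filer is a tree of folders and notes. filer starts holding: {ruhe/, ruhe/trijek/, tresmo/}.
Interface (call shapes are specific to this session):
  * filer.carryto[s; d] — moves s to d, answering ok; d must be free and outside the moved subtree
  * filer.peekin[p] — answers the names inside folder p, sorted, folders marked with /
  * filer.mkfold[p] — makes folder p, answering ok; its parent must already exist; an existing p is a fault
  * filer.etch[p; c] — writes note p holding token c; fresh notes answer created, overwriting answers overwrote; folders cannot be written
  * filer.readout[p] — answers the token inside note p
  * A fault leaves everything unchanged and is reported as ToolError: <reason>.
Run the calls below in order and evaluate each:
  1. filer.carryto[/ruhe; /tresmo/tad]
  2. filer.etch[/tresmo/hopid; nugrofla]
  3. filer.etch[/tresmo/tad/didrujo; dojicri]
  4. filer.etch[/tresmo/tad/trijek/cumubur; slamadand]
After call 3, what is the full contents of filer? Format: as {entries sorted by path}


Answer: {tresmo/, tresmo/hopid=nugrofla, tresmo/tad/, tresmo/tad/didrujo=dojicri, tresmo/tad/trijek/}

Derivation:
% carryto(s→/ruhe, d→/tresmo/tad) ~> ok
% etch(p→/tresmo/hopid, c→nugrofla) ~> created
% etch(p→/tresmo/tad/didrujo, c→dojicri) ~> created
% etch(p→/tresmo/tad/trijek/cumubur, c→slamadand) ~> created


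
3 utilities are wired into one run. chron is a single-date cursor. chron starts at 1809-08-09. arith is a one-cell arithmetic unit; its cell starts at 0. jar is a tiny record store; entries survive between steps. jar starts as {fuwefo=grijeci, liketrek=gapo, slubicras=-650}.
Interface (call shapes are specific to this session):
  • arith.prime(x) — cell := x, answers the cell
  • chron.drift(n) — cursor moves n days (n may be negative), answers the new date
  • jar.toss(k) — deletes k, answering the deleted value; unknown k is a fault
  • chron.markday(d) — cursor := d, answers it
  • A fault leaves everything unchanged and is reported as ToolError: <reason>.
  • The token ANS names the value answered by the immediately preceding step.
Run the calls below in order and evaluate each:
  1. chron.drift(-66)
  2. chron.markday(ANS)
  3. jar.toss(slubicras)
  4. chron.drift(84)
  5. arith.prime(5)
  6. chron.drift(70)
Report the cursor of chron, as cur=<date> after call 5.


Answer: cur=1809-08-27

Derivation:
>>> chron.drift n: -66
= 1809-06-04
>>> chron.markday d: ANS
= 1809-06-04
>>> jar.toss k: slubicras
= -650
>>> chron.drift n: 84
= 1809-08-27
>>> arith.prime x: 5
= 5
>>> chron.drift n: 70
= 1809-11-05


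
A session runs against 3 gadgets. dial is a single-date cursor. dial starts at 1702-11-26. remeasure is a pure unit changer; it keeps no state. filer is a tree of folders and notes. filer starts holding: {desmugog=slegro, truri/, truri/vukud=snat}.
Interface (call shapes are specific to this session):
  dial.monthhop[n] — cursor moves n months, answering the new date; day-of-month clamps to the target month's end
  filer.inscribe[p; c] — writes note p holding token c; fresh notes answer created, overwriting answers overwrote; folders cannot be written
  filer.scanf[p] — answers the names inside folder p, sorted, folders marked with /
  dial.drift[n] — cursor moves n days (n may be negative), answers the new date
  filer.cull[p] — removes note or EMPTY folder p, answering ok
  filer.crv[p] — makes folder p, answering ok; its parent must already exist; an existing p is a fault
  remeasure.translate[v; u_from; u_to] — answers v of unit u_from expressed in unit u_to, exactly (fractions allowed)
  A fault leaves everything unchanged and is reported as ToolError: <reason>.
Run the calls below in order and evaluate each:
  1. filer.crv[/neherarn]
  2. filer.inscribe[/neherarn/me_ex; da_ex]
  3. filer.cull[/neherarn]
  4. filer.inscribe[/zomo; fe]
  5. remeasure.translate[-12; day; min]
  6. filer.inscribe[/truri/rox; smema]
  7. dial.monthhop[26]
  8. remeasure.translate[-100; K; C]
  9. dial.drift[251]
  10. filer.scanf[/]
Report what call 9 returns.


Answer: 1705-10-04

Derivation:
==> filer.crv(p→/neherarn)
<== ok
==> filer.inscribe(p→/neherarn/me_ex, c→da_ex)
<== created
==> filer.cull(p→/neherarn)
<== ToolError: not empty
==> filer.inscribe(p→/zomo, c→fe)
<== created
==> remeasure.translate(v→-12, u_from→day, u_to→min)
<== -17280
==> filer.inscribe(p→/truri/rox, c→smema)
<== created
==> dial.monthhop(n→26)
<== 1705-01-26
==> remeasure.translate(v→-100, u_from→K, u_to→C)
<== -7463/20
==> dial.drift(n→251)
<== 1705-10-04
==> filer.scanf(p→/)
<== [desmugog, neherarn/, truri/, zomo]


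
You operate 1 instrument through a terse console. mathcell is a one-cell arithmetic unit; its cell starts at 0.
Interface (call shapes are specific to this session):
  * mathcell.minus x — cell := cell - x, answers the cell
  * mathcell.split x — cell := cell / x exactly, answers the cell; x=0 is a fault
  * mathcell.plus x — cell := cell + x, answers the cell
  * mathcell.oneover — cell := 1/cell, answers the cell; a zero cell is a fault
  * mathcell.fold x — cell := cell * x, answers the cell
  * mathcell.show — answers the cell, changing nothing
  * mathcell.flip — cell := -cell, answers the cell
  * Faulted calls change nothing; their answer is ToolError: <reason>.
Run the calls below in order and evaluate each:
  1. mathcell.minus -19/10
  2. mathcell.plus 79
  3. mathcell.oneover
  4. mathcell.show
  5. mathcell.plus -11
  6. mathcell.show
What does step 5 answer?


Answer: -8889/809

Derivation:
Now I run mathcell.minus passing x→-19/10, and see 19/10.
Calling mathcell.plus passing x→79, and see 809/10.
Using mathcell.oneover(), and get 10/809.
Using mathcell.show, and get 10/809.
I try mathcell.plus passing x→-11, which returns -8889/809.
I invoke mathcell.show, — result: -8889/809.


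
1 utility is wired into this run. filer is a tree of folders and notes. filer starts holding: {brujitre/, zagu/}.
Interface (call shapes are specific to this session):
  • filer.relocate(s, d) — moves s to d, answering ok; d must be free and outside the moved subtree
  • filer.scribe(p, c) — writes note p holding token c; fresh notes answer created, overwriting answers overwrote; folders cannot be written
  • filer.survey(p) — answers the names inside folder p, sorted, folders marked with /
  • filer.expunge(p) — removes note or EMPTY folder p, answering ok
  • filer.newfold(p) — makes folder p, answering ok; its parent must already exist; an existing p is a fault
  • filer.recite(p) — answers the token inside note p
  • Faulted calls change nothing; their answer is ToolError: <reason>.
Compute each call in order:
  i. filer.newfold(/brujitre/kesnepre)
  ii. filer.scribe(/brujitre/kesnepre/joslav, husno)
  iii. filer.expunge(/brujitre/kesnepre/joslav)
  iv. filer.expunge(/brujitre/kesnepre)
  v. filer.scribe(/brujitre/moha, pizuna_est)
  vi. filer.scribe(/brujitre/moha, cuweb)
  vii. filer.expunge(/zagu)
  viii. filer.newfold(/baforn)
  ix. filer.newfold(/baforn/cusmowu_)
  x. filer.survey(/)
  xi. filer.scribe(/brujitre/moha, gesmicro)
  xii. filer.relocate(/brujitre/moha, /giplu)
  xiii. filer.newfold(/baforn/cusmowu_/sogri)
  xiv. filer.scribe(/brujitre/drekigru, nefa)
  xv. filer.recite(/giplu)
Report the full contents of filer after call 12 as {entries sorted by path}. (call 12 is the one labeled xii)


Answer: {baforn/, baforn/cusmowu_/, brujitre/, giplu=gesmicro}

Derivation:
Next I call filer.newfold on p: /brujitre/kesnepre, → ok.
I use filer.scribe on p: /brujitre/kesnepre/joslav, c: husno, and see created.
I run filer.expunge on p: /brujitre/kesnepre/joslav: ok.
Using filer.expunge on p: /brujitre/kesnepre, and see ok.
I run filer.scribe on p: /brujitre/moha, c: pizuna_est, and see created.
Next I call filer.scribe on p: /brujitre/moha, c: cuweb, yielding overwrote.
Calling filer.expunge on p: /zagu: ok.
Invoking filer.newfold on p: /baforn, yielding ok.
I use filer.newfold on p: /baforn/cusmowu_, and observe ok.
I use filer.survey on p: /, which returns [baforn/, brujitre/].
Invoking filer.scribe on p: /brujitre/moha, c: gesmicro: overwrote.
Invoking filer.relocate on s: /brujitre/moha, d: /giplu, yielding ok.
I run filer.newfold on p: /baforn/cusmowu_/sogri, and see ok.
I try filer.scribe on p: /brujitre/drekigru, c: nefa, — result: created.
Using filer.recite on p: /giplu: gesmicro.


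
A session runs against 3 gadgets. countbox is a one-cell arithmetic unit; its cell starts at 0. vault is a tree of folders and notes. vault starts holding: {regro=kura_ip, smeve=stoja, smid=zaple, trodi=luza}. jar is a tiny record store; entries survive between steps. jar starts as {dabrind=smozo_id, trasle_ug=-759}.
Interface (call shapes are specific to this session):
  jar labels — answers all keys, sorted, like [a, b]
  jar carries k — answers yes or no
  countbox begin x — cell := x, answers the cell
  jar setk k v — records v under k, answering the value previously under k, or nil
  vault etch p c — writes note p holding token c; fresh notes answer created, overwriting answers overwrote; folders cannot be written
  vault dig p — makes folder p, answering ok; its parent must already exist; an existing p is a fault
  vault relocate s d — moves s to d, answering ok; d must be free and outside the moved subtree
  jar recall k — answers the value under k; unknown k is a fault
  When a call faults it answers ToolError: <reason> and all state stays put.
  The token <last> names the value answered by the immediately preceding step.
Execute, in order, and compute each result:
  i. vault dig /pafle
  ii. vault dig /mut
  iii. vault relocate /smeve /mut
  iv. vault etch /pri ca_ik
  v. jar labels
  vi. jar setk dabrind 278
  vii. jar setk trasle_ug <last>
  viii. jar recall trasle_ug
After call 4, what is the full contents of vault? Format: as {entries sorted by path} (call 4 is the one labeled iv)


% vault dig /pafle
[out] ok
% vault dig /mut
[out] ok
% vault relocate /smeve /mut
[out] ToolError: exists
% vault etch /pri ca_ik
[out] created
% jar labels
[out] [dabrind, trasle_ug]
% jar setk dabrind 278
[out] smozo_id
% jar setk trasle_ug <last>
[out] -759
% jar recall trasle_ug
[out] smozo_id

Answer: {mut/, pafle/, pri=ca_ik, regro=kura_ip, smeve=stoja, smid=zaple, trodi=luza}


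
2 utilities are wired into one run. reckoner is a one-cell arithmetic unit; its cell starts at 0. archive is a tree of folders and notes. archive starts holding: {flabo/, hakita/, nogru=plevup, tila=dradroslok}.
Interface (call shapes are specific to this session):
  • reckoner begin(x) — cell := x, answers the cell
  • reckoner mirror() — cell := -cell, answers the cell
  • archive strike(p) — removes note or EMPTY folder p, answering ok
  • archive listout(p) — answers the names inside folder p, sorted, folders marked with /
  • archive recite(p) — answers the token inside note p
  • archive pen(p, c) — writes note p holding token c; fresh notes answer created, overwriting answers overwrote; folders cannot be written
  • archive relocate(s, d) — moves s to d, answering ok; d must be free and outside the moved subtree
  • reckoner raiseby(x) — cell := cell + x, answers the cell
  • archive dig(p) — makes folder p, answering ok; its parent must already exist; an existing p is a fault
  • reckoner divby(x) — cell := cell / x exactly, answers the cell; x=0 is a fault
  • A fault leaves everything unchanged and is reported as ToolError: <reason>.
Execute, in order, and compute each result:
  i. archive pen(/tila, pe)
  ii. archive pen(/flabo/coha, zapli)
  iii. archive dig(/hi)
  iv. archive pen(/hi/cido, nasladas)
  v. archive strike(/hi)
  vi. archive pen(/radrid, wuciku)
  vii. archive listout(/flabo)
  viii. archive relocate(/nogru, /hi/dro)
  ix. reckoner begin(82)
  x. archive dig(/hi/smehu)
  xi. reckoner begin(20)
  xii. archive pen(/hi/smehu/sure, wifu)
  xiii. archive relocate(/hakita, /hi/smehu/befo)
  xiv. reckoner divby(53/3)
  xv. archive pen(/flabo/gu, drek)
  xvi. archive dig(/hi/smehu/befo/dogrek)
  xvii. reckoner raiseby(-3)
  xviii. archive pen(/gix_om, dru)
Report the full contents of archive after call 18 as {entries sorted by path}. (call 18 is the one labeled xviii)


Answer: {flabo/, flabo/coha=zapli, flabo/gu=drek, gix_om=dru, hi/, hi/cido=nasladas, hi/dro=plevup, hi/smehu/, hi/smehu/befo/, hi/smehu/befo/dogrek/, hi/smehu/sure=wifu, radrid=wuciku, tila=pe}

Derivation:
% archive pen p: /tila c: pe
  overwrote
% archive pen p: /flabo/coha c: zapli
  created
% archive dig p: /hi
  ok
% archive pen p: /hi/cido c: nasladas
  created
% archive strike p: /hi
  ToolError: not empty
% archive pen p: /radrid c: wuciku
  created
% archive listout p: /flabo
  [coha]
% archive relocate s: /nogru d: /hi/dro
  ok
% reckoner begin x: 82
  82
% archive dig p: /hi/smehu
  ok
% reckoner begin x: 20
  20
% archive pen p: /hi/smehu/sure c: wifu
  created
% archive relocate s: /hakita d: /hi/smehu/befo
  ok
% reckoner divby x: 53/3
  60/53
% archive pen p: /flabo/gu c: drek
  created
% archive dig p: /hi/smehu/befo/dogrek
  ok
% reckoner raiseby x: -3
  -99/53
% archive pen p: /gix_om c: dru
  created


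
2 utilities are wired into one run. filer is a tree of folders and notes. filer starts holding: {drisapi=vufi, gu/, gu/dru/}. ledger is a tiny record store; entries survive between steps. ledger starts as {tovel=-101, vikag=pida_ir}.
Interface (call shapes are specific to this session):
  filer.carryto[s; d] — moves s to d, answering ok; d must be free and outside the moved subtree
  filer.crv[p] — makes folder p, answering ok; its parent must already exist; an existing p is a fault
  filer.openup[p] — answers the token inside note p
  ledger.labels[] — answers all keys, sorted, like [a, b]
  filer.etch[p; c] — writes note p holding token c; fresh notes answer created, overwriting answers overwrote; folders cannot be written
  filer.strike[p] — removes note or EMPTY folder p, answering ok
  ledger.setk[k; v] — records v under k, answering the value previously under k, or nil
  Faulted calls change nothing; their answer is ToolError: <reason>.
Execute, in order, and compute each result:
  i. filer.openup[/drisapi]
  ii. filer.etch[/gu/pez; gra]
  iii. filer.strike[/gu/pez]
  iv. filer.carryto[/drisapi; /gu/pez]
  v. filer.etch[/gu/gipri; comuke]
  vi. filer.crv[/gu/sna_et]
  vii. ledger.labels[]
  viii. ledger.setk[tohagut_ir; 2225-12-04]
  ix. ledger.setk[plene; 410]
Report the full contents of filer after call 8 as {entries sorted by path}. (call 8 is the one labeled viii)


Answer: {gu/, gu/dru/, gu/gipri=comuke, gu/pez=vufi, gu/sna_et/}

Derivation:
Using filer.openup on p: /drisapi, → vufi.
Then filer.etch on p: /gu/pez, c: gra, and see created.
I use filer.strike on p: /gu/pez, — result: ok.
Now I run filer.carryto on s: /drisapi, d: /gu/pez, → ok.
I try filer.etch on p: /gu/gipri, c: comuke, — result: created.
Invoking filer.crv on p: /gu/sna_et, yielding ok.
Calling ledger.labels(), and observe [tovel, vikag].
I call ledger.setk on k: tohagut_ir, v: 2225-12-04, and see nil.
I run ledger.setk on k: plene, v: 410, and see nil.


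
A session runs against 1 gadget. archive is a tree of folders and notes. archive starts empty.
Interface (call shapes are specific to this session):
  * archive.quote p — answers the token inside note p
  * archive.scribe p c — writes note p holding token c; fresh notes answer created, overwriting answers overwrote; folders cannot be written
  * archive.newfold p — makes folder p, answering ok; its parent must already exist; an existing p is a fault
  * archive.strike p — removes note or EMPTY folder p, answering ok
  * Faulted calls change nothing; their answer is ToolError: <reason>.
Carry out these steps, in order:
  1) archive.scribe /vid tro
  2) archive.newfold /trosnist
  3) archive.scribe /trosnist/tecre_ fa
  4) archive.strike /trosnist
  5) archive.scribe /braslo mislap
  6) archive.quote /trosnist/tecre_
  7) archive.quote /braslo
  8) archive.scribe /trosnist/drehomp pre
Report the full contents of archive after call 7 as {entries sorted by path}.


I use archive.scribe passing p='/vid', c='tro', giving created.
Using archive.newfold passing p='/trosnist', and get ok.
Calling archive.scribe passing p='/trosnist/tecre_', c='fa', giving created.
I call archive.strike passing p='/trosnist', — result: ToolError: not empty.
I invoke archive.scribe passing p='/braslo', c='mislap', — result: created.
I call archive.quote passing p='/trosnist/tecre_', giving fa.
I invoke archive.quote passing p='/braslo': mislap.
Now I run archive.scribe passing p='/trosnist/drehomp', c='pre', and observe created.

Answer: {braslo=mislap, trosnist/, trosnist/tecre_=fa, vid=tro}


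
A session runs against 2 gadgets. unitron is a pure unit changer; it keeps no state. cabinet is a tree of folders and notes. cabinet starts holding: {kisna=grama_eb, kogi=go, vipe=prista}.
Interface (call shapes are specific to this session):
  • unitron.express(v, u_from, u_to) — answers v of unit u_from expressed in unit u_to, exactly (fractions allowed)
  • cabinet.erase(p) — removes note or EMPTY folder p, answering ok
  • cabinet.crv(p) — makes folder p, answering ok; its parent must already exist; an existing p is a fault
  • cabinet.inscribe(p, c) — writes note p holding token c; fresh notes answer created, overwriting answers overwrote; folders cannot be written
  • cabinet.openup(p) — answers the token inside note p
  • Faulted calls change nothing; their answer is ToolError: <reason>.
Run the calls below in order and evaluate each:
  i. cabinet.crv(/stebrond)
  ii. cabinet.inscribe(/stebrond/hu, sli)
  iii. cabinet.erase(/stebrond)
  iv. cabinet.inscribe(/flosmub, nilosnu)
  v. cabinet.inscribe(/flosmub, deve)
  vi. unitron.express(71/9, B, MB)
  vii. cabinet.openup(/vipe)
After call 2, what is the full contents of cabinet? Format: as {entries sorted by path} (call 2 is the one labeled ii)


Answer: {kisna=grama_eb, kogi=go, stebrond/, stebrond/hu=sli, vipe=prista}

Derivation:
// 1. crv(p=/stebrond) => ok
// 2. inscribe(p=/stebrond/hu, c=sli) => created
// 3. erase(p=/stebrond) => ToolError: not empty
// 4. inscribe(p=/flosmub, c=nilosnu) => created
// 5. inscribe(p=/flosmub, c=deve) => overwrote
// 6. express(v=71/9, u_from=B, u_to=MB) => 71/9000000
// 7. openup(p=/vipe) => prista


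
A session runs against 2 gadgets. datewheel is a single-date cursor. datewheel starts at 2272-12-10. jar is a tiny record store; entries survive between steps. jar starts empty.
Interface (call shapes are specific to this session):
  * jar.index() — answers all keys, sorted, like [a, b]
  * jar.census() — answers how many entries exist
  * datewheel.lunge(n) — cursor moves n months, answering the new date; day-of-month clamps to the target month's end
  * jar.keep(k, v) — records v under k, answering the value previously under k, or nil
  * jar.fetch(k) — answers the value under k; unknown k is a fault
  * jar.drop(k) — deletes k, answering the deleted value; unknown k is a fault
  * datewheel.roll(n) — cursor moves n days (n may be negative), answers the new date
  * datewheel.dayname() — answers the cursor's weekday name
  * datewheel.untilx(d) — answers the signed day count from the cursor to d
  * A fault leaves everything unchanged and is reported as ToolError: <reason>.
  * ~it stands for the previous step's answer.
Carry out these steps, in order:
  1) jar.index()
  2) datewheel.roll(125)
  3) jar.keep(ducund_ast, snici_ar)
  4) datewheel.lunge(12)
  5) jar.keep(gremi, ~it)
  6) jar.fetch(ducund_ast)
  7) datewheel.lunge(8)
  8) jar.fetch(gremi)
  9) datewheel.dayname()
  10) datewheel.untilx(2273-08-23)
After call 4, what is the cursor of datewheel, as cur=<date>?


~$ index
:: []
~$ roll n=125
:: 2273-04-14
~$ keep k=ducund_ast v=snici_ar
:: nil
~$ lunge n=12
:: 2274-04-14
~$ keep k=gremi v=~it
:: nil
~$ fetch k=ducund_ast
:: snici_ar
~$ lunge n=8
:: 2274-12-14
~$ fetch k=gremi
:: 2274-04-14
~$ dayname
:: Monday
~$ untilx d=2273-08-23
:: -478

Answer: cur=2274-04-14


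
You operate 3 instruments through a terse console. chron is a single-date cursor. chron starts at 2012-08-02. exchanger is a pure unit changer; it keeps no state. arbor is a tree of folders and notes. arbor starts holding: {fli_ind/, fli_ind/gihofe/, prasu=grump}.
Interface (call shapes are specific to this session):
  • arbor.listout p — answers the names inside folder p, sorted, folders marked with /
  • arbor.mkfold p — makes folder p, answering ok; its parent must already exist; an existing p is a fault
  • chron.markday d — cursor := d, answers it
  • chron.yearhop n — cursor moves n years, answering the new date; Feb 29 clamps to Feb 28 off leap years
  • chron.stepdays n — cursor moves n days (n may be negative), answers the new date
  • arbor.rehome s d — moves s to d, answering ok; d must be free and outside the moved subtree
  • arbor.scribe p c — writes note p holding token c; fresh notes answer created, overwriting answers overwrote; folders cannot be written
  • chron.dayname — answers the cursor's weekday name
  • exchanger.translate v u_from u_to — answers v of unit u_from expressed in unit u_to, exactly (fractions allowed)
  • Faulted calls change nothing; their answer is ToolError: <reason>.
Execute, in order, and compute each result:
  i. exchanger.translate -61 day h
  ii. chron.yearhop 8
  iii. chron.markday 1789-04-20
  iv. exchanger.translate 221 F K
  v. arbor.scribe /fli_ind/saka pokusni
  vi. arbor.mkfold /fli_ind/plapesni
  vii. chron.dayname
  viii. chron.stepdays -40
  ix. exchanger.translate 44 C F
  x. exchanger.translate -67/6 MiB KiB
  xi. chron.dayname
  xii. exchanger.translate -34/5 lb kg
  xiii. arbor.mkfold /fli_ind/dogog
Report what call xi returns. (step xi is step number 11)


Answer: Wednesday

Derivation:
% 1. exchanger.translate(v→-61, u_from→day, u_to→h) -> -1464
% 2. chron.yearhop(n→8) -> 2020-08-02
% 3. chron.markday(d→1789-04-20) -> 1789-04-20
% 4. exchanger.translate(v→221, u_from→F, u_to→K) -> 7563/20
% 5. arbor.scribe(p→/fli_ind/saka, c→pokusni) -> created
% 6. arbor.mkfold(p→/fli_ind/plapesni) -> ok
% 7. chron.dayname() -> Monday
% 8. chron.stepdays(n→-40) -> 1789-03-11
% 9. exchanger.translate(v→44, u_from→C, u_to→F) -> 556/5
% 10. exchanger.translate(v→-67/6, u_from→MiB, u_to→KiB) -> -34304/3
% 11. chron.dayname() -> Wednesday
% 12. exchanger.translate(v→-34/5, u_from→lb, u_to→kg) -> -771107029/250000000
% 13. arbor.mkfold(p→/fli_ind/dogog) -> ok


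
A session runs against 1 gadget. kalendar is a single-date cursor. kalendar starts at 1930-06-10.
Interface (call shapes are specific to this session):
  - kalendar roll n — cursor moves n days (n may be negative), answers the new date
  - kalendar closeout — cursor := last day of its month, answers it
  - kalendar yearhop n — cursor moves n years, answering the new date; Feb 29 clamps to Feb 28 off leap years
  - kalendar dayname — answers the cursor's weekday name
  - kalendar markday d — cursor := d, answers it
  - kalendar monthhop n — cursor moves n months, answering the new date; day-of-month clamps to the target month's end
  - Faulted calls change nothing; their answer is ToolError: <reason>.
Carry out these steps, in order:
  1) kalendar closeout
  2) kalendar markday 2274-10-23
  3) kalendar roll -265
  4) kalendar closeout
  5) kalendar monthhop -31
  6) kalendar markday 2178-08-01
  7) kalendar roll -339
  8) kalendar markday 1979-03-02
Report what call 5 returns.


Invoking kalendar closeout(), yielding 1930-06-30.
I try kalendar markday with d='2274-10-23': 2274-10-23.
I use kalendar roll with n='-265', and see 2274-01-31.
I invoke kalendar closeout(), and get 2274-01-31.
I try kalendar monthhop with n='-31', and get 2271-06-30.
Next I call kalendar markday with d='2178-08-01', giving 2178-08-01.
I use kalendar roll with n='-339', and get 2177-08-27.
Next I call kalendar markday with d='1979-03-02': 1979-03-02.

Answer: 2271-06-30


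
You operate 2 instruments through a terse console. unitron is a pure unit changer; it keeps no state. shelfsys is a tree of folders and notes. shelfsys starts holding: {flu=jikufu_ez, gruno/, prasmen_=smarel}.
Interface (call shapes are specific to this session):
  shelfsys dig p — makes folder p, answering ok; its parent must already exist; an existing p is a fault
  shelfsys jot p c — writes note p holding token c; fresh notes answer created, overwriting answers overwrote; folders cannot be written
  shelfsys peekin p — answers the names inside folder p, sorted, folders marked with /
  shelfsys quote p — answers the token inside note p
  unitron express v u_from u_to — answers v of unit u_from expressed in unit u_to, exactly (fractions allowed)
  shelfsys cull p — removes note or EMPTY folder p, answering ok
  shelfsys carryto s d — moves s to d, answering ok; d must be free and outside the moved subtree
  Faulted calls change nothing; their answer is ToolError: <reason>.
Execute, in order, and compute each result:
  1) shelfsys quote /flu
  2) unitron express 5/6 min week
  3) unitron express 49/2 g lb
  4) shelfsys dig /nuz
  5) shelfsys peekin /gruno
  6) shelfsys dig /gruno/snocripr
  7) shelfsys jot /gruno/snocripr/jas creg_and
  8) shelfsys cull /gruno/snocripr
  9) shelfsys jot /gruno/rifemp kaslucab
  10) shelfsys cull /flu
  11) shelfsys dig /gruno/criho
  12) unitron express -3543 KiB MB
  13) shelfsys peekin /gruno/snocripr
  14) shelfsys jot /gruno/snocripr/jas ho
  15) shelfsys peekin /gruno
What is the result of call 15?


Now I run shelfsys quote(p=/flu), which returns jikufu_ez.
Next I call unitron express(v=5/6, u_from=min, u_to=week), — result: 1/12096.
I run unitron express(v=49/2, u_from=g, u_to=lb), — result: 350000/6479891.
Using shelfsys dig(p=/nuz), yielding ok.
I call shelfsys peekin(p=/gruno): [].
Now I run shelfsys dig(p=/gruno/snocripr), — result: ok.
I run shelfsys jot(p=/gruno/snocripr/jas, c=creg_and), and observe created.
I invoke shelfsys cull(p=/gruno/snocripr), — result: ToolError: not empty.
Next I call shelfsys jot(p=/gruno/rifemp, c=kaslucab), → created.
Calling shelfsys cull(p=/flu), and get ok.
I run shelfsys dig(p=/gruno/criho), — result: ok.
Using unitron express(v=-3543, u_from=KiB, u_to=MB), giving -56688/15625.
I use shelfsys peekin(p=/gruno/snocripr), giving [jas].
I invoke shelfsys jot(p=/gruno/snocripr/jas, c=ho), — result: overwrote.
I run shelfsys peekin(p=/gruno), yielding [criho/, rifemp, snocripr/].

Answer: [criho/, rifemp, snocripr/]
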